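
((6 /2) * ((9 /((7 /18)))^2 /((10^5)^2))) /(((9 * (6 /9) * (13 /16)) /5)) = 6561 /39812500000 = 0.00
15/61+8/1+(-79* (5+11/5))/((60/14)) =-124.47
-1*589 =-589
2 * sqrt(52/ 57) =4 * sqrt(741)/ 57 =1.91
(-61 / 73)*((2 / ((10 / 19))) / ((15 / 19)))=-22021 / 5475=-4.02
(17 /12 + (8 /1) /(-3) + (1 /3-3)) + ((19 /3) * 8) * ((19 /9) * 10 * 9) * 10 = 385051 /4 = 96262.75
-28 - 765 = -793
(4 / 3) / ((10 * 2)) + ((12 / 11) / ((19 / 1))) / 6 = 239 / 3135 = 0.08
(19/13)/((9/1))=19/117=0.16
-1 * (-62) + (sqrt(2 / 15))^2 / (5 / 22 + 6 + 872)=17968574 / 289815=62.00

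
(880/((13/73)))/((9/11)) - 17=6022.66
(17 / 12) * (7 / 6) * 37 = 4403 / 72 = 61.15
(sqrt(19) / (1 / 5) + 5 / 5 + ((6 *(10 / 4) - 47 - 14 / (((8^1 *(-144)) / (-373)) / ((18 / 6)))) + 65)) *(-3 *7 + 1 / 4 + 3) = -355 *sqrt(19) / 4 - 278107 / 768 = -748.97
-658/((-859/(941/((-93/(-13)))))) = 8049314/79887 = 100.76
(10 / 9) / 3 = 10 / 27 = 0.37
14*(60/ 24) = 35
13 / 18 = 0.72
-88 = -88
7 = 7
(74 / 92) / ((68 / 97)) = 3589 / 3128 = 1.15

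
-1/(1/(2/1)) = -2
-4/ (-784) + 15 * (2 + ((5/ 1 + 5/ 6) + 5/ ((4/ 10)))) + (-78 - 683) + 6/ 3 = -453.99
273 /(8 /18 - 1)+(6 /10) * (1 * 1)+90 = -2004 /5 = -400.80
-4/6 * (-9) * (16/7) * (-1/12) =-8/7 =-1.14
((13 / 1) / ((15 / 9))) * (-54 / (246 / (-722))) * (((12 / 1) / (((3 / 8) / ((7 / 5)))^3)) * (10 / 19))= 2082103296 / 5125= 406264.06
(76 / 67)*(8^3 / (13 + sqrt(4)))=38912 / 1005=38.72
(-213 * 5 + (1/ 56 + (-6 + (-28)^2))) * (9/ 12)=-48213/ 224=-215.24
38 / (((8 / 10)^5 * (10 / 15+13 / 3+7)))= 59375 / 6144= 9.66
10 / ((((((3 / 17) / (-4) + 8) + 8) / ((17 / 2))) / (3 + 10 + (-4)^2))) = 33524 / 217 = 154.49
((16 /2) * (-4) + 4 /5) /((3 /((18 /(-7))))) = 936 /35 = 26.74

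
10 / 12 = 5 / 6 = 0.83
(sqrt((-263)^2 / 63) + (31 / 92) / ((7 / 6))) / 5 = 93 / 1610 + 263 * sqrt(7) / 105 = 6.68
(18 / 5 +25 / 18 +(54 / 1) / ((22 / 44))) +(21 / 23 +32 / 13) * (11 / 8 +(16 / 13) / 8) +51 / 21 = 1181077489 / 9795240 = 120.58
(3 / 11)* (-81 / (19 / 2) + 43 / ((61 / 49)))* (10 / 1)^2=822300 / 1159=709.49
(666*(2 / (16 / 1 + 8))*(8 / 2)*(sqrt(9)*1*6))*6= 23976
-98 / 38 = -2.58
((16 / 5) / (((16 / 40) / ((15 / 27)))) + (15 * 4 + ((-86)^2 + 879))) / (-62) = -75055 / 558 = -134.51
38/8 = 19/4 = 4.75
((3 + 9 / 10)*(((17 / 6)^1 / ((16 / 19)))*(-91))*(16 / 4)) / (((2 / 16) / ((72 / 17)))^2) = -466083072 / 85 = -5483330.26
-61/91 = -0.67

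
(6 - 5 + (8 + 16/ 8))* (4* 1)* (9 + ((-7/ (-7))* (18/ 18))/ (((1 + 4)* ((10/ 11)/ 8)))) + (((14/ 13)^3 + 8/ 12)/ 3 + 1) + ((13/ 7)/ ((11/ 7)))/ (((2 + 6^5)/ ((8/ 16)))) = 40185435950773/ 84586916700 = 475.08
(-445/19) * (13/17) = -5785/323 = -17.91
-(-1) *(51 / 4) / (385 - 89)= 51 / 1184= 0.04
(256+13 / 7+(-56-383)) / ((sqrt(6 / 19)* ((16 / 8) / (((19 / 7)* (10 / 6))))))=-30115* sqrt(114) / 441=-729.12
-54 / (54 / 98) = -98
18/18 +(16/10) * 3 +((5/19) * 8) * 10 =26.85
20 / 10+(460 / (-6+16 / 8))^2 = 13227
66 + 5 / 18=1193 / 18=66.28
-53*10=-530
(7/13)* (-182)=-98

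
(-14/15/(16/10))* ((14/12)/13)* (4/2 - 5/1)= 49/312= 0.16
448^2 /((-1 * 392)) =-512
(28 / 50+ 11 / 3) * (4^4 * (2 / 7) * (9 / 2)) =243456 / 175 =1391.18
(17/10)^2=2.89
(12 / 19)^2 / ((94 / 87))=6264 / 16967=0.37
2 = 2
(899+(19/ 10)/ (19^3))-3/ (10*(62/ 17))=201195831/ 223820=898.92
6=6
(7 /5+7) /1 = 42 /5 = 8.40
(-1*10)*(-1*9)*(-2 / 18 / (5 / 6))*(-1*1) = 12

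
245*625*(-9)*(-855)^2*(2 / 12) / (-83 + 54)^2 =-199651967.52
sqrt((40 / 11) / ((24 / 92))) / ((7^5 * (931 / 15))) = 10 * sqrt(3795) / 172120487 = 0.00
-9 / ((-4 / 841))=7569 / 4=1892.25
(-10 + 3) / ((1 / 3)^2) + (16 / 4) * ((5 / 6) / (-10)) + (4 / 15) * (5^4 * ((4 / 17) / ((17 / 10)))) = -34910 / 867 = -40.27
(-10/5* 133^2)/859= -41.19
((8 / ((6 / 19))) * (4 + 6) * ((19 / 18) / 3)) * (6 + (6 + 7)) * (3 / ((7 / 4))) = 548720 / 189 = 2903.28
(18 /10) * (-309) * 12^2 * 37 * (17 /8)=-31486482 /5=-6297296.40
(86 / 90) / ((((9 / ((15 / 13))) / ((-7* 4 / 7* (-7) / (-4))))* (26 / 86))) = -12943 / 4563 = -2.84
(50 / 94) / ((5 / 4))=20 / 47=0.43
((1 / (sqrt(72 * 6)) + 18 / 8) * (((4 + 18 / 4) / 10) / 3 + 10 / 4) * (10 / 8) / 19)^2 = 27889 * sqrt(3) / 6653952 + 15255283 / 89828352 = 0.18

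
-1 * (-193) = 193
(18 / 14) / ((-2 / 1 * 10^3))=-9 / 14000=-0.00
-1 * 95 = -95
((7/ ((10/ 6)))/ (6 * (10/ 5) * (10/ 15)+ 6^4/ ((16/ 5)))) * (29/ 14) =87/ 4130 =0.02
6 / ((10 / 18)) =54 / 5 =10.80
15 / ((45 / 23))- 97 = -268 / 3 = -89.33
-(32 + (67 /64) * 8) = -40.38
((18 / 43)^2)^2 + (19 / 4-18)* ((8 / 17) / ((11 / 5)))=-1792334018 / 639315787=-2.80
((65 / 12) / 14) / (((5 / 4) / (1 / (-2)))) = -13 / 84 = -0.15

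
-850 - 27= -877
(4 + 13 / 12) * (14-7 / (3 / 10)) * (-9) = 427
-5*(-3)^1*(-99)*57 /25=-16929 /5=-3385.80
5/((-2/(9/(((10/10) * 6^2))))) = -0.62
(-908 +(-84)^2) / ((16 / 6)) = 4611 / 2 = 2305.50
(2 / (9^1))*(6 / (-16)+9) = 23 / 12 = 1.92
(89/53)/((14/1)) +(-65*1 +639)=425997/742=574.12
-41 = -41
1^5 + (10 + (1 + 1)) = 13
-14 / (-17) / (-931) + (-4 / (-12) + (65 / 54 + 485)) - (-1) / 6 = 29711747 / 61047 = 486.70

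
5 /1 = 5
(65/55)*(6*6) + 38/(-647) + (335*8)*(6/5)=23190650/7117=3258.49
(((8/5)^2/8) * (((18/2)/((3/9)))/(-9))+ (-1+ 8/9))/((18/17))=-4097/4050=-1.01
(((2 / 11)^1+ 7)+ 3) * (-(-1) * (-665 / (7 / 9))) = -95760 / 11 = -8705.45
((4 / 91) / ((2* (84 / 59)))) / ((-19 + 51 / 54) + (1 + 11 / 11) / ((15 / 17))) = -885 / 905177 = -0.00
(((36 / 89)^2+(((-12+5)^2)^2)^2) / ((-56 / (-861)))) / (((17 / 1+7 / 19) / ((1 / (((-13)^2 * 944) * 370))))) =35571469223243 / 411455723993600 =0.09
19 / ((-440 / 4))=-19 / 110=-0.17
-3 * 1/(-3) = 1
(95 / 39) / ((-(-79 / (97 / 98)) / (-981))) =-3013305 / 100646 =-29.94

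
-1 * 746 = -746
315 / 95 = 63 / 19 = 3.32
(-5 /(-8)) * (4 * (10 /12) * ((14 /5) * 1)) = 35 /6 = 5.83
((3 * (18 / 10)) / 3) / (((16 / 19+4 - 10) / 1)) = -171 / 490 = -0.35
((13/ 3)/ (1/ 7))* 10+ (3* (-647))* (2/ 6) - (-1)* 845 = 1504/ 3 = 501.33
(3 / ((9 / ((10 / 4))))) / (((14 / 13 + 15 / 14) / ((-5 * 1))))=-2275 / 1173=-1.94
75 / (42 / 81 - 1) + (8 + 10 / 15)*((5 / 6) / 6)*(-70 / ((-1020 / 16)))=-154.45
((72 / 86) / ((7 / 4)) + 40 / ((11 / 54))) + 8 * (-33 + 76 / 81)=-15998072 / 268191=-59.65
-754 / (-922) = 377 / 461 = 0.82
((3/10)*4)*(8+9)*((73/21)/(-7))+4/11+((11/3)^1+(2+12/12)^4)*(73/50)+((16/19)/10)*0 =4602239/40425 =113.85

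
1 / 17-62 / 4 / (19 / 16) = -4197 / 323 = -12.99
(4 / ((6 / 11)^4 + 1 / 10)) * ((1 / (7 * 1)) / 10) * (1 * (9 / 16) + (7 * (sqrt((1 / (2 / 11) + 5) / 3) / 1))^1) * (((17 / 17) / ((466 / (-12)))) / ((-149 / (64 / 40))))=0.00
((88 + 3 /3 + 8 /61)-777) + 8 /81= -3398272 /4941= -687.77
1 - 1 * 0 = 1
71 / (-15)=-71 / 15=-4.73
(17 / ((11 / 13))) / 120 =221 / 1320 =0.17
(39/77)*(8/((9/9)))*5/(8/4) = 780/77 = 10.13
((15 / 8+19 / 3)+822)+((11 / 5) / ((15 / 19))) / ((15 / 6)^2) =4153271 / 5000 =830.65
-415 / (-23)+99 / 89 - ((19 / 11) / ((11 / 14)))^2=429265360 / 29970127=14.32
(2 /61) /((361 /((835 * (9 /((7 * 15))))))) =1002 /154147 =0.01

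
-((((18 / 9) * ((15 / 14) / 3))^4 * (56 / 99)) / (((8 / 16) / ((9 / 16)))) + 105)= -396790 / 3773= -105.17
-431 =-431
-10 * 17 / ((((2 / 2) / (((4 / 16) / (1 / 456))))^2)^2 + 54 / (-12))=28712322720 / 760032071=37.78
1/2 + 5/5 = 3/2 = 1.50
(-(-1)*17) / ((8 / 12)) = 51 / 2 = 25.50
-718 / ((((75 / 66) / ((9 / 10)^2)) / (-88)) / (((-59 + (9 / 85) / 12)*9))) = -1270291281534 / 53125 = -23911365.30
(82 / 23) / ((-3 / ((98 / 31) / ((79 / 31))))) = -1.47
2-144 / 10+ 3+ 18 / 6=-32 / 5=-6.40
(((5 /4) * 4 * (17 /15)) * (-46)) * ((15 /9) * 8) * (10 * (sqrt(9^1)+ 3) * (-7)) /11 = 4379200 /33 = 132703.03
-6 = -6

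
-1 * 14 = -14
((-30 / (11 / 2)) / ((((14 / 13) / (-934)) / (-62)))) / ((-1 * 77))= 3809.09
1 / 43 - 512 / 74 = -10971 / 1591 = -6.90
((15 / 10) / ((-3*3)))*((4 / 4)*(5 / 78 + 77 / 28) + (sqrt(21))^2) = -3715 / 936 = -3.97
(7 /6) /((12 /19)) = 133 /72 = 1.85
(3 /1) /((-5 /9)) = -27 /5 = -5.40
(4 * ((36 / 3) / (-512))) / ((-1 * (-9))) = -1 / 96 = -0.01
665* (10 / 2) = 3325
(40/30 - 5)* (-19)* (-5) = -1045/3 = -348.33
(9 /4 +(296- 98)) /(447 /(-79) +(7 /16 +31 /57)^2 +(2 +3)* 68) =13157982144 /22032135247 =0.60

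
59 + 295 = 354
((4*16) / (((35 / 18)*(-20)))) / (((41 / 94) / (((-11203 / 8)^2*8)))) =-59193922.68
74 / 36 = 37 / 18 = 2.06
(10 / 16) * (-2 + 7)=3.12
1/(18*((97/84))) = 14/291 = 0.05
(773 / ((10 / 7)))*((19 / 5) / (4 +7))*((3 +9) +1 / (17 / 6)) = 2309.08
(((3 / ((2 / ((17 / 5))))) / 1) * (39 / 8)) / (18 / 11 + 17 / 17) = 21879 / 2320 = 9.43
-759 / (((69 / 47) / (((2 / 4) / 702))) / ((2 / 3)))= -0.25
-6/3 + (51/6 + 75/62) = 239/31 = 7.71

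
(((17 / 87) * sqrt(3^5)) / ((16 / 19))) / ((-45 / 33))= -3553 * sqrt(3) / 2320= -2.65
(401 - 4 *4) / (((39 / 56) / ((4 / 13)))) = 170.10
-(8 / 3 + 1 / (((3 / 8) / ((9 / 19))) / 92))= -118.88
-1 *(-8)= 8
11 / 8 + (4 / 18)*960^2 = 1638411 / 8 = 204801.38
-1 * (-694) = 694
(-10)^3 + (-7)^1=-1007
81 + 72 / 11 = 963 / 11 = 87.55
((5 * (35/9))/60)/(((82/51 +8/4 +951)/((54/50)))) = 51/139100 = 0.00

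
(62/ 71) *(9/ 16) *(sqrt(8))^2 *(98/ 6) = 4557/ 71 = 64.18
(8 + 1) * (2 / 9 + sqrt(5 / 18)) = 6.74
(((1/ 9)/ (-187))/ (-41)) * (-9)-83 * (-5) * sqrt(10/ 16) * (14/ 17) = -1/ 7667 + 2905 * sqrt(10)/ 34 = 270.19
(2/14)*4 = 4/7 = 0.57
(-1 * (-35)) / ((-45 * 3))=-7 / 27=-0.26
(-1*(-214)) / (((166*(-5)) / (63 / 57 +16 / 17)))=-70727 / 134045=-0.53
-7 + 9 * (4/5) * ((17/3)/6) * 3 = 67/5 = 13.40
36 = 36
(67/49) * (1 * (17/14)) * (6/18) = 1139/2058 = 0.55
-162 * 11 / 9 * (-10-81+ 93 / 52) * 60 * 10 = 137778300 / 13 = 10598330.77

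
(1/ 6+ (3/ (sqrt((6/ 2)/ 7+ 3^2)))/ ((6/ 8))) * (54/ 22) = 9/ 22+ 18 * sqrt(462)/ 121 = 3.61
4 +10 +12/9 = 46/3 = 15.33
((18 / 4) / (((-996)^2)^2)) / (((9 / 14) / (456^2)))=2527 / 1708499556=0.00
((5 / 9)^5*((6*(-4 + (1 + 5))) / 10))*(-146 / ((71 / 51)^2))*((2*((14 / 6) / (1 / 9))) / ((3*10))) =-73839500 / 11024667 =-6.70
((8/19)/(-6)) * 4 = -16/57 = -0.28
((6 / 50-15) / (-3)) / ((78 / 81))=1674 / 325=5.15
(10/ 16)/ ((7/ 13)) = 65/ 56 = 1.16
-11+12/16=-41/4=-10.25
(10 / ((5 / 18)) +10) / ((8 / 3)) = 69 / 4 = 17.25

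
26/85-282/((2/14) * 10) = -16753/85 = -197.09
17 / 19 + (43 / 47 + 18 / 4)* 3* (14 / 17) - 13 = 19321 / 15181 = 1.27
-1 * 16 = -16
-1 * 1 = -1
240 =240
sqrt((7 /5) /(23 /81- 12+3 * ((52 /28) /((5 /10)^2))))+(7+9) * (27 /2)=63 * sqrt(29965) /29965+216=216.36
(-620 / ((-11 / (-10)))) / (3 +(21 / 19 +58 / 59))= -28025 / 253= -110.77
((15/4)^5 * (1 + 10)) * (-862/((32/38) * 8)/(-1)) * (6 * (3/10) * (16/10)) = 24625346625/8192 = 3006023.76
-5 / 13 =-0.38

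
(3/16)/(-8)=-3/128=-0.02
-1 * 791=-791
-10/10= -1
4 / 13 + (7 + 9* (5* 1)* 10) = 5945 / 13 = 457.31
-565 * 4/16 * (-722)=203965/2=101982.50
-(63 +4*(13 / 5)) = -367 / 5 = -73.40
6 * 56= 336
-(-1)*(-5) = -5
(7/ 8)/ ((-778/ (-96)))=42/ 389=0.11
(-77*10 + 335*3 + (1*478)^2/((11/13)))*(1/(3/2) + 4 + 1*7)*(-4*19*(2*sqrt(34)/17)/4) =-1317975470*sqrt(34)/187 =-41096532.43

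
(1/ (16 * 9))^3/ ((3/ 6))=1/ 1492992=0.00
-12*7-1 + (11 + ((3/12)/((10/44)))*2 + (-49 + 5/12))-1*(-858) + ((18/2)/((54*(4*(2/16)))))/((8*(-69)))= 6107461/8280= 737.62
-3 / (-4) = 3 / 4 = 0.75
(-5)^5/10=-312.50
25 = 25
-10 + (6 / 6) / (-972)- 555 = -549181 / 972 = -565.00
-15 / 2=-7.50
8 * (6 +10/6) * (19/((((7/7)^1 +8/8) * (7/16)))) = 27968/21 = 1331.81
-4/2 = -2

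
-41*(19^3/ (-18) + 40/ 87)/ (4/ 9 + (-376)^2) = 8145511/ 73798504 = 0.11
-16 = -16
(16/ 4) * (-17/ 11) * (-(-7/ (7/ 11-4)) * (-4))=-1904/ 37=-51.46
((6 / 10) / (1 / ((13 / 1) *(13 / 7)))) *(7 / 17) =507 / 85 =5.96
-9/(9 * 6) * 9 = -3/2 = -1.50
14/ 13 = 1.08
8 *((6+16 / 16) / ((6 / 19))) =532 / 3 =177.33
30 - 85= -55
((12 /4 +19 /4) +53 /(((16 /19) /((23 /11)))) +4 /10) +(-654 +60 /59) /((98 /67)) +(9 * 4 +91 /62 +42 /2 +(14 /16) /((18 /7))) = -21992442359 /88724790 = -247.87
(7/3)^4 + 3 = 2644/81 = 32.64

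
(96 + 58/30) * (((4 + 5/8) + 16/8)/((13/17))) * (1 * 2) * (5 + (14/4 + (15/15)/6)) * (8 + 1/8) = 17206397/144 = 119488.87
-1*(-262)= 262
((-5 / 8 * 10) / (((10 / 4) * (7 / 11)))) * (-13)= 715 / 14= 51.07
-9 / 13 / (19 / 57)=-2.08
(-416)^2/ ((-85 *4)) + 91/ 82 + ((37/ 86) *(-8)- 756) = -379828579/ 299710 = -1267.32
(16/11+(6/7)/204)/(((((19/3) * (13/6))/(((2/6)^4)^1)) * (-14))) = -0.00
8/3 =2.67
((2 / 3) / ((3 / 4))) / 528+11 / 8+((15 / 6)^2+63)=167809 / 2376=70.63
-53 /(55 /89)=-4717 /55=-85.76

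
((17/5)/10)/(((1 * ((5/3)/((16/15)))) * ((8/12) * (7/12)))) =2448/4375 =0.56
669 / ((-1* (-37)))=18.08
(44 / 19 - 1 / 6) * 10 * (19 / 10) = 245 / 6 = 40.83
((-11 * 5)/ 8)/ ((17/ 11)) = -605/ 136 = -4.45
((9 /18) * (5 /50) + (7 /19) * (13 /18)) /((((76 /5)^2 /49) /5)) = 1324225 /3950784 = 0.34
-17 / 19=-0.89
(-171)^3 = -5000211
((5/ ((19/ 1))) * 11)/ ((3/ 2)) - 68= -3766/ 57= -66.07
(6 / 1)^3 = 216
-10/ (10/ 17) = -17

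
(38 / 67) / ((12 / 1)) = 19 / 402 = 0.05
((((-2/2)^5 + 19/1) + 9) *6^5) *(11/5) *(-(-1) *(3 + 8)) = 25404192/5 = 5080838.40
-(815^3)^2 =-293052649656390625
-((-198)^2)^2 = -1536953616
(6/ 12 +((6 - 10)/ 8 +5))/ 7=5/ 7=0.71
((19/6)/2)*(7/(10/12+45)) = 133/550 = 0.24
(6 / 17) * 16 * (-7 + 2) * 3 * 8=-11520 / 17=-677.65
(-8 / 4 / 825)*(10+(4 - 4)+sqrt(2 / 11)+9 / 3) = -26 / 825 - 2*sqrt(22) / 9075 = -0.03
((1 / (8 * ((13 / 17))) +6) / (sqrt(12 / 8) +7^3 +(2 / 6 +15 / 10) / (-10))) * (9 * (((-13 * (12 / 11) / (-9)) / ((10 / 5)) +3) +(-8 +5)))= 593312805 / 4653861971 - 865350 * sqrt(6) / 4653861971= 0.13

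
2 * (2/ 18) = 2/ 9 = 0.22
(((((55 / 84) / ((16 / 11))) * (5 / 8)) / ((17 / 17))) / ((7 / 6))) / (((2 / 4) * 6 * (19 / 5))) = 0.02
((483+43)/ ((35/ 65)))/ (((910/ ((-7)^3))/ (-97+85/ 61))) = 10736712/ 305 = 35202.33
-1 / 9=-0.11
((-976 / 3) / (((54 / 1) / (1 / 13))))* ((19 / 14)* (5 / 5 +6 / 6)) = -9272 / 7371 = -1.26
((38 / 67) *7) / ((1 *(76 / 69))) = 483 / 134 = 3.60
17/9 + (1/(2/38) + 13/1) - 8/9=33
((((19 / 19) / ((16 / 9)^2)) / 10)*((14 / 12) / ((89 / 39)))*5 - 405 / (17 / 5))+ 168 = 75859323 / 1549312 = 48.96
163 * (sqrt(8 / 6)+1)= 163+326 * sqrt(3) / 3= 351.22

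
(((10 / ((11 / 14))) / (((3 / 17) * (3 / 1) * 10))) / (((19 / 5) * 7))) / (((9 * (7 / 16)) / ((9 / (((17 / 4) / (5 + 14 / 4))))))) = 5440 / 13167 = 0.41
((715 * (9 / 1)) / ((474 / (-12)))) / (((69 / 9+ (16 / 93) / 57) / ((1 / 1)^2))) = -68223870 / 3211903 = -21.24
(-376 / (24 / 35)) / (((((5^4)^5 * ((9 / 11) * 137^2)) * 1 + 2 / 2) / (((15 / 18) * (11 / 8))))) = -995225 / 2319776916503906251584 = -0.00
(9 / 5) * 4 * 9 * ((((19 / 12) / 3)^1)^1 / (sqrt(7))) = 171 * sqrt(7) / 35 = 12.93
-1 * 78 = -78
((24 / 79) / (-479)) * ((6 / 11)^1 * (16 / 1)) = -0.01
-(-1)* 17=17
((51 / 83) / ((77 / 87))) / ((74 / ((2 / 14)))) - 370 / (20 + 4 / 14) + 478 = 108066206961 / 235048198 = 459.76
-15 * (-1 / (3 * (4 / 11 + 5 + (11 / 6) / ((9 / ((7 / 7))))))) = 2970 / 3307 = 0.90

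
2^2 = 4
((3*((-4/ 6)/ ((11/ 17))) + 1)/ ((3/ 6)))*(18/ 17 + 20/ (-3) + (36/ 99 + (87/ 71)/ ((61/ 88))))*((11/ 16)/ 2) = 97138039/ 19437528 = 5.00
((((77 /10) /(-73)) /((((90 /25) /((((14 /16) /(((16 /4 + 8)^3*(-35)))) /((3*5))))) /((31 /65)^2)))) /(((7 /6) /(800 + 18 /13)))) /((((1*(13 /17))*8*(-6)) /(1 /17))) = -0.00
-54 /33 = -18 /11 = -1.64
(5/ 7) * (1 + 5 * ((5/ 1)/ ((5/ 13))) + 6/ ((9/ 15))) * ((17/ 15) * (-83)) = -107236/ 21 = -5106.48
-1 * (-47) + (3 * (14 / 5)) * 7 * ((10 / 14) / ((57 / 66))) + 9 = 1988 / 19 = 104.63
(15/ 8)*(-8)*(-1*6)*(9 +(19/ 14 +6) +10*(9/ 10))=15975/ 7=2282.14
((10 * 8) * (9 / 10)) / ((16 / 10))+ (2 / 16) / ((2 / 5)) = 725 / 16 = 45.31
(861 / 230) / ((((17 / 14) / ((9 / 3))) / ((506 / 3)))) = 132594 / 85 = 1559.93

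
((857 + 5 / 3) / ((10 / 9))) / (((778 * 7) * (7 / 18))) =0.36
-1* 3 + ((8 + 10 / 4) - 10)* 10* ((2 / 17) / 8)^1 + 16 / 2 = 345 / 68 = 5.07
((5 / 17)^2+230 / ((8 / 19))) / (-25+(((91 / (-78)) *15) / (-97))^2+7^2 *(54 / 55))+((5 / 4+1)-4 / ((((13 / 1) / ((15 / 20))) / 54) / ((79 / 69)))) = 191912528371693 / 16557291553764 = 11.59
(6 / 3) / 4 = 1 / 2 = 0.50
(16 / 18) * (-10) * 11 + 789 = 6221 / 9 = 691.22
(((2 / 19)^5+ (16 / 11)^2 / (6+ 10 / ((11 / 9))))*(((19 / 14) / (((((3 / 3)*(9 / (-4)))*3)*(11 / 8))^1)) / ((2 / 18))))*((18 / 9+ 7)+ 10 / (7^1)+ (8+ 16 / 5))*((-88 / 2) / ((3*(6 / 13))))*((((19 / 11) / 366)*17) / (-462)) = -16316251356928 / 696242205181215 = -0.02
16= 16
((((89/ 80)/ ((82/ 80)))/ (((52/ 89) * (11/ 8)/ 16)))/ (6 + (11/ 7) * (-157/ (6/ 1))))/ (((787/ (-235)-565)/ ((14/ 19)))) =1751238048/ 2194564901815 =0.00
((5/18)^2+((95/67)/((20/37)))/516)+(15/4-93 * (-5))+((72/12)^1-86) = 1451812501/3733776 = 388.83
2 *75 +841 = 991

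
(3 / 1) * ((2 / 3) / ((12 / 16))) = 8 / 3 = 2.67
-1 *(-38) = 38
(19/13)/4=19/52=0.37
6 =6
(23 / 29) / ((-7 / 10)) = -230 / 203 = -1.13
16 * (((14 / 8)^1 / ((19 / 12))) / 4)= 84 / 19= 4.42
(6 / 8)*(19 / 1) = 57 / 4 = 14.25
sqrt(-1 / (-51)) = 0.14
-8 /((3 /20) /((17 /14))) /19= -3.41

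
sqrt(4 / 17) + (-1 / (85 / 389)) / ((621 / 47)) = -18283 / 52785 + 2 * sqrt(17) / 17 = 0.14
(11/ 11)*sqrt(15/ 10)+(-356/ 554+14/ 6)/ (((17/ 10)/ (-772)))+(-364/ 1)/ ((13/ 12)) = -15593272/ 14127+sqrt(6)/ 2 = -1102.57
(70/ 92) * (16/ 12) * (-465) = -10850/ 23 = -471.74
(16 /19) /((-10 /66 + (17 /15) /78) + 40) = 205920 /9747703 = 0.02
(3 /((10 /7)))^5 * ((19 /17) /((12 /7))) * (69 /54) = 462713517 /13600000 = 34.02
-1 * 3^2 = -9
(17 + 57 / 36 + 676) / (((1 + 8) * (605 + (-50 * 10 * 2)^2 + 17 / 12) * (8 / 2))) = 0.00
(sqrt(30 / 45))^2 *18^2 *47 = 10152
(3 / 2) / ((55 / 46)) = 69 / 55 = 1.25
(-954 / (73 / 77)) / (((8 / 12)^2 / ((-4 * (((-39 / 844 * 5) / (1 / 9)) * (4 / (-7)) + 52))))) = 7419583314 / 15403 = 481697.29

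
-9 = -9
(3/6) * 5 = 5/2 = 2.50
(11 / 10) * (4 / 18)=11 / 45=0.24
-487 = -487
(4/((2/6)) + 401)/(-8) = -413/8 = -51.62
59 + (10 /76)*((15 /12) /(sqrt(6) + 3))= 8993 /152 - 25*sqrt(6) /456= 59.03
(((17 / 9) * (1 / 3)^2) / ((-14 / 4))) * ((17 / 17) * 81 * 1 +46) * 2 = -8636 / 567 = -15.23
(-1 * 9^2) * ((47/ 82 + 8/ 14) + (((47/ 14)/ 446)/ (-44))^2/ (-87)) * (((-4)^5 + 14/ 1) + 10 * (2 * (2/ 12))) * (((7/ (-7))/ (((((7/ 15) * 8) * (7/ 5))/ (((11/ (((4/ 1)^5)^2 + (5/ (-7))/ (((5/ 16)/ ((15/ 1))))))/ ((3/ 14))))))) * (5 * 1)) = -261750308493833195625/ 59883070956870791168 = -4.37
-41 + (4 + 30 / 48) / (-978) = -320821 / 7824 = -41.00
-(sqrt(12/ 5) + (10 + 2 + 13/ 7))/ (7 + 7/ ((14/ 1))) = -194/ 105 - 4* sqrt(15)/ 75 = -2.05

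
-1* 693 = -693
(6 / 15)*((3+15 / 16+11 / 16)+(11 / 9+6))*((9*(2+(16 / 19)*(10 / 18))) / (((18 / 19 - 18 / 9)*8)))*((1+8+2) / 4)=-1979813 / 57600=-34.37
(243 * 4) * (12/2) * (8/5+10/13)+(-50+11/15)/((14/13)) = 7519297/546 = 13771.61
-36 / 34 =-18 / 17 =-1.06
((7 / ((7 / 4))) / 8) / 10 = 1 / 20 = 0.05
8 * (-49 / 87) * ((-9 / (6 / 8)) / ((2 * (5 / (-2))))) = -1568 / 145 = -10.81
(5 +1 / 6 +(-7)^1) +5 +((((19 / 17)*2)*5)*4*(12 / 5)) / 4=3059 / 102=29.99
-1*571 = -571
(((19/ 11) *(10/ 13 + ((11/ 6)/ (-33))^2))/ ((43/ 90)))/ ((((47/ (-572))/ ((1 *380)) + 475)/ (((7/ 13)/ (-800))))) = -8220331/ 2077721558172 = -0.00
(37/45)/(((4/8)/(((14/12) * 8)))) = 2072/135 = 15.35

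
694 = 694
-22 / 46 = -11 / 23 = -0.48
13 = 13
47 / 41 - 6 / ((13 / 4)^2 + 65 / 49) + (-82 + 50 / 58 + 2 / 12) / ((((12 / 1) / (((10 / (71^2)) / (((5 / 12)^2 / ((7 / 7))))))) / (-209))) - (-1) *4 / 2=1746389507023 / 93112890715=18.76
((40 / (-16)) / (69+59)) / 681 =-5 / 174336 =-0.00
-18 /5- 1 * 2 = -28 /5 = -5.60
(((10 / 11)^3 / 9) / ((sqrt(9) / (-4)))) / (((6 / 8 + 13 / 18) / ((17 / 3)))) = -272000 / 634887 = -0.43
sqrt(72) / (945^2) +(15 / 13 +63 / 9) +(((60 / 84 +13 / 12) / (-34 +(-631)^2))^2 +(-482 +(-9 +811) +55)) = 2 * sqrt(2) / 297675 +5570810385975210157 / 14539356558456912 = 383.15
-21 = -21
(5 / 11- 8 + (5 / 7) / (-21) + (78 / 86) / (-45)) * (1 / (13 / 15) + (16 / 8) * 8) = -589176481 / 4519515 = -130.36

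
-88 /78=-44 /39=-1.13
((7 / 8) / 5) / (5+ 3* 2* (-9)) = -1 / 280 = -0.00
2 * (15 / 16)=15 / 8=1.88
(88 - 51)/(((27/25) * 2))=925/54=17.13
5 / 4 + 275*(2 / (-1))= -2195 / 4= -548.75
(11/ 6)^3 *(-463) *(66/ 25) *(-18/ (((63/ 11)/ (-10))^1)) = -74566613/ 315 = -236719.41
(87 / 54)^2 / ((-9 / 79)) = -66439 / 2916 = -22.78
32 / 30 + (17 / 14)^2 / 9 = 10853 / 8820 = 1.23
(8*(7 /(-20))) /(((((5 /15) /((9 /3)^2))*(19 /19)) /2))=-756 /5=-151.20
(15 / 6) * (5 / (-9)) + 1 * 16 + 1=281 / 18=15.61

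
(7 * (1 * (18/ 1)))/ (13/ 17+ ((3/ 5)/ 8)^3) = 137088000/ 832459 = 164.68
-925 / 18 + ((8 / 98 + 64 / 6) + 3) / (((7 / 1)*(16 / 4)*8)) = -5070337 / 98784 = -51.33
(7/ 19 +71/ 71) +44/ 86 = 1536/ 817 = 1.88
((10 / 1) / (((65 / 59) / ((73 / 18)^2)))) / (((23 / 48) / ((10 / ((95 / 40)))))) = 201223040 / 153387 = 1311.87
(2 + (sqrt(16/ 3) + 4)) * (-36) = -216 - 48 * sqrt(3) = -299.14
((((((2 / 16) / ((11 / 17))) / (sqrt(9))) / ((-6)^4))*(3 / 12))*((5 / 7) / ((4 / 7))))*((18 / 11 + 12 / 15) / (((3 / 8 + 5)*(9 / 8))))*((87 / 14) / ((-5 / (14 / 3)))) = -0.00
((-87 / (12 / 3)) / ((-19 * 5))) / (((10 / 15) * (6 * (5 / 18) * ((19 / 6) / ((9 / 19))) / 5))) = 21141 / 137180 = 0.15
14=14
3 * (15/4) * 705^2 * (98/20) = 27398503.12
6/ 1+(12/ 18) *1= 20/ 3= 6.67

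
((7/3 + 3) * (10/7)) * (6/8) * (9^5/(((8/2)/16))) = 9447840/7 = 1349691.43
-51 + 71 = 20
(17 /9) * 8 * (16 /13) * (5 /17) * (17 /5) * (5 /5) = 2176 /117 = 18.60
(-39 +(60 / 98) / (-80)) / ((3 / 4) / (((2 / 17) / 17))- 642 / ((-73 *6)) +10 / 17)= -18976131 / 53720611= -0.35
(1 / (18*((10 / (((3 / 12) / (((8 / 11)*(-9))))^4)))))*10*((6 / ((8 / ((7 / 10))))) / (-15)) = -102487 / 24766945689600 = -0.00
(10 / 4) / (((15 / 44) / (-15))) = -110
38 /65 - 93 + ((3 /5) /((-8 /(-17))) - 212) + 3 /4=-157243 /520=-302.39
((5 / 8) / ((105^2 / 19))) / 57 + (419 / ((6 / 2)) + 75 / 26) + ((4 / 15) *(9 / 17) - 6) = 319732453 / 2339064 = 136.69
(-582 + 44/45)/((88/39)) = -169949/660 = -257.50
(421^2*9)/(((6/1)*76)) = 531723/152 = 3498.18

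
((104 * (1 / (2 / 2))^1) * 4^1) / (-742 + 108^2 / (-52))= -2704 / 6281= -0.43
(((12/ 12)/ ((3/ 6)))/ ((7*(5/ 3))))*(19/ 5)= 114/ 175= 0.65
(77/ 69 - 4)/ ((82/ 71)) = -14129/ 5658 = -2.50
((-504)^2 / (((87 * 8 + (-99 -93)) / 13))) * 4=26208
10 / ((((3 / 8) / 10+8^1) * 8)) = 0.16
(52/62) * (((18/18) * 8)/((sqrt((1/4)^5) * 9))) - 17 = 1913/279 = 6.86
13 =13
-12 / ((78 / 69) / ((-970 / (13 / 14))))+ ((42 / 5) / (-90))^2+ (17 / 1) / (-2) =21066805937 / 1901250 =11080.50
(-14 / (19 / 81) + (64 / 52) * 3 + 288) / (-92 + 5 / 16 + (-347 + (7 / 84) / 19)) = -2750688 / 5201027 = -0.53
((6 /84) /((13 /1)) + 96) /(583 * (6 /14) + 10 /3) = 52419 /138242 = 0.38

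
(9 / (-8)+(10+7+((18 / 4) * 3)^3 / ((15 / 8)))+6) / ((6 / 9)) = 160089 / 80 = 2001.11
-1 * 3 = -3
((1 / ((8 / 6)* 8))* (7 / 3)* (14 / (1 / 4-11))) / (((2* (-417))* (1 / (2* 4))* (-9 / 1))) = -49 / 161379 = -0.00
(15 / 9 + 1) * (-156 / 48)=-26 / 3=-8.67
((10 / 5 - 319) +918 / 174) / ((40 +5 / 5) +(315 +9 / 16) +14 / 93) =-13451520 / 15392881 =-0.87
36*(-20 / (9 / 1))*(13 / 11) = -94.55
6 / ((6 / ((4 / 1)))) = 4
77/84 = 11/12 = 0.92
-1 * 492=-492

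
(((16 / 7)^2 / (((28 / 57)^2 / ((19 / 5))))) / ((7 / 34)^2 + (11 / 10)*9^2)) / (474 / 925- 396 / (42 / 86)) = -3451448800 / 3030361000303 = -0.00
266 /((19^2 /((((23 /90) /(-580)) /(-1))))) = 161 /495900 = 0.00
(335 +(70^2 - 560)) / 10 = 935 / 2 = 467.50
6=6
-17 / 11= -1.55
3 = 3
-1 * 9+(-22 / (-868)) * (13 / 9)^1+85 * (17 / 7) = 771299 / 3906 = 197.47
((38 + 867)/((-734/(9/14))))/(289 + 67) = -8145/3658256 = -0.00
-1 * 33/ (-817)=33/ 817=0.04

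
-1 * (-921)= 921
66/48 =11/8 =1.38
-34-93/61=-2167/61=-35.52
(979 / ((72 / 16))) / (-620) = -979 / 2790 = -0.35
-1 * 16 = -16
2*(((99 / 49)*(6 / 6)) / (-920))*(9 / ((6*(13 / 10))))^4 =-1002375 / 128752988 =-0.01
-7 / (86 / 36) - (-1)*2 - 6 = -298 / 43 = -6.93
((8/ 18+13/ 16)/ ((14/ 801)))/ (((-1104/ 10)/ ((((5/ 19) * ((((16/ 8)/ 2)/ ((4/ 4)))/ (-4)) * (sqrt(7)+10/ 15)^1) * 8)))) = 402725/ 1761984+402725 * sqrt(7)/ 1174656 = 1.14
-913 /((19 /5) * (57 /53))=-241945 /1083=-223.40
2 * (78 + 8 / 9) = 157.78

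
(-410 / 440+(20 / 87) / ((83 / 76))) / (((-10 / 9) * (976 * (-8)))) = -0.00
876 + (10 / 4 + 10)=1777 / 2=888.50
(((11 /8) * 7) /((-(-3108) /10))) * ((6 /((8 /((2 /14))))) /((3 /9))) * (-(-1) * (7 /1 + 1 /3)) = 605 /8288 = 0.07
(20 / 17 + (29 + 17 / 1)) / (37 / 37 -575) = -401 / 4879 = -0.08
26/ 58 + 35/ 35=42/ 29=1.45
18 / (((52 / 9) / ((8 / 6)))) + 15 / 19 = 1221 / 247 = 4.94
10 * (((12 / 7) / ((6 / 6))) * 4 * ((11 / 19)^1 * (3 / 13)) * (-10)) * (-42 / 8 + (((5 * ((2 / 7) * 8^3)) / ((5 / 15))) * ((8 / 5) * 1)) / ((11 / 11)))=-3887017200 / 12103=-321161.46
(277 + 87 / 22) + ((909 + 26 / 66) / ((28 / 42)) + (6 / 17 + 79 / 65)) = 40029181 / 24310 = 1646.61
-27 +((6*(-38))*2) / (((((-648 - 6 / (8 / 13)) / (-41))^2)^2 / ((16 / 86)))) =-18544492744235683 / 686800485042201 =-27.00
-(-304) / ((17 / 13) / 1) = 3952 / 17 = 232.47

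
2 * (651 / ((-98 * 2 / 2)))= -93 / 7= -13.29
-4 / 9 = -0.44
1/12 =0.08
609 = 609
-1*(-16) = 16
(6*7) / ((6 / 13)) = 91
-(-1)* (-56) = -56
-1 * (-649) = 649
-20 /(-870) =2 /87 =0.02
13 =13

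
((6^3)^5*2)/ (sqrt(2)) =470184984576*sqrt(2) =664941982011.56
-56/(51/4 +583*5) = -32/1673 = -0.02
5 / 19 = 0.26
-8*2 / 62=-8 / 31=-0.26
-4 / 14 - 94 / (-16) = 313 / 56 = 5.59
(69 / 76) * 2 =1.82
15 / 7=2.14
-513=-513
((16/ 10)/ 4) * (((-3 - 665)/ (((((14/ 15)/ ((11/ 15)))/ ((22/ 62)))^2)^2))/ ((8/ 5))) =-35797933127/ 35477982736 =-1.01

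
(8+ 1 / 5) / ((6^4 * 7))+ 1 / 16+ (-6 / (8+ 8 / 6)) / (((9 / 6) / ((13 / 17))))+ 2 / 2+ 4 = 912943 / 192780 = 4.74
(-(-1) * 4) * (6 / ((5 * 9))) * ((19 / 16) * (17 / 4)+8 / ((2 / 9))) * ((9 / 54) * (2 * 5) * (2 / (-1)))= -2627 / 36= -72.97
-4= -4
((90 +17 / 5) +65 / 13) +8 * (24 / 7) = 4404 / 35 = 125.83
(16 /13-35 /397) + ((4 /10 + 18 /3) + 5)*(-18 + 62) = 12973273 /25805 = 502.74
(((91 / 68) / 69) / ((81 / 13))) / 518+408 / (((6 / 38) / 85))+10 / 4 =6177192284509 / 28123848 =219642.50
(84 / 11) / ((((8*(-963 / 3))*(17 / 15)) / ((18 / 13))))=-945 / 260117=-0.00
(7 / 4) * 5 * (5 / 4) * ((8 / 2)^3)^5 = 11744051200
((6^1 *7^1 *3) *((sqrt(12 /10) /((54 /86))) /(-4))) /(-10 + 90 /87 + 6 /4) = 8729 *sqrt(30) /6495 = 7.36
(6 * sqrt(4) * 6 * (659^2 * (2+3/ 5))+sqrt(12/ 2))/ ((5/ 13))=13 * sqrt(6)/ 5+5284331208/ 25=211373254.69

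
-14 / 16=-7 / 8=-0.88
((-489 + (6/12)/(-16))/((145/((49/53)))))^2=587983773601/60476646400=9.72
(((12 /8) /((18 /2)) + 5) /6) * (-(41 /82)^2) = -31 /144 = -0.22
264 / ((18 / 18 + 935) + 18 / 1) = 44 / 159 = 0.28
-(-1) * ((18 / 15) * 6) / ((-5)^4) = 36 / 3125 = 0.01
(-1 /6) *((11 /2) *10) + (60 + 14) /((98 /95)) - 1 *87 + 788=763.57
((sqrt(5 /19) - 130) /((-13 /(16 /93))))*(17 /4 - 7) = -440 /93 + 44*sqrt(95) /22971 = -4.71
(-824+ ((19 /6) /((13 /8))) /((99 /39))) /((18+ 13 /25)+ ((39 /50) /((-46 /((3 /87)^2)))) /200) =-31529090000000 /709300068939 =-44.45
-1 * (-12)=12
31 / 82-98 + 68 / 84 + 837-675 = 112253 / 1722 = 65.19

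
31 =31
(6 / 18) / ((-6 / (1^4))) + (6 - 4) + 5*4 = 395 / 18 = 21.94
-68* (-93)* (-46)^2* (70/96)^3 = 11952821125/2304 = 5187856.39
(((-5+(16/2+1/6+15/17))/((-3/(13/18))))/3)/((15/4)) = -5369/61965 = -0.09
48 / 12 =4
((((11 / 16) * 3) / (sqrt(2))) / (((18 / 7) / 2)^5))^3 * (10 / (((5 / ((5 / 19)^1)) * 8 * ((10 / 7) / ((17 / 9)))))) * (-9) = -751961519998361827 * sqrt(2) / 18990543957492105216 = -0.06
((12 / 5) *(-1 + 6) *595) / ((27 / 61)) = 145180 / 9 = 16131.11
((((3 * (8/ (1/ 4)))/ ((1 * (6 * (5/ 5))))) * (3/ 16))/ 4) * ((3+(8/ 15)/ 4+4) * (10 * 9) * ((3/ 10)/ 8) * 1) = 2889/ 160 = 18.06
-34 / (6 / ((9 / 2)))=-51 / 2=-25.50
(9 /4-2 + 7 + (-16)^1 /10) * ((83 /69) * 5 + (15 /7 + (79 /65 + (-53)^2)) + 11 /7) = 10004132611 /627900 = 15932.68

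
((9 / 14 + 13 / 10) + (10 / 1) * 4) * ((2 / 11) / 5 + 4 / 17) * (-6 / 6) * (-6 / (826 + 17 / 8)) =17897856 / 216803125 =0.08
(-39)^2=1521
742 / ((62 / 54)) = 20034 / 31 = 646.26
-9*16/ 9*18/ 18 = -16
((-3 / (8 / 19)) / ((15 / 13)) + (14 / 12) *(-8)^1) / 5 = -1861 / 600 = -3.10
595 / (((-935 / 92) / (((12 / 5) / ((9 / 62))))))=-159712 / 165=-967.95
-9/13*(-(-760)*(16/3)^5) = -796917760/351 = -2270420.97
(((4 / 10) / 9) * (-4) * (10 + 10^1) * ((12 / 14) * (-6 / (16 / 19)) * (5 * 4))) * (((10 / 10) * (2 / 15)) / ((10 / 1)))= 608 / 105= 5.79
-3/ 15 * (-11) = 11/ 5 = 2.20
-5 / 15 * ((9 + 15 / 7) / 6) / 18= -0.03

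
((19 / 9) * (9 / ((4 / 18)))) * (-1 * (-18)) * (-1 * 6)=-9234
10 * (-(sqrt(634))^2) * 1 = -6340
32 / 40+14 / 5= 18 / 5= 3.60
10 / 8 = 5 / 4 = 1.25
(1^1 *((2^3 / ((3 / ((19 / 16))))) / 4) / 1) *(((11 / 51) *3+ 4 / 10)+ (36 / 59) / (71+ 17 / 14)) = 33893473 / 40561320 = 0.84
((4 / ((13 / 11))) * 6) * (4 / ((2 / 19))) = 10032 / 13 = 771.69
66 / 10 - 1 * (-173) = 898 / 5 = 179.60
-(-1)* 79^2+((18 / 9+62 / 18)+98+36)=57424 / 9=6380.44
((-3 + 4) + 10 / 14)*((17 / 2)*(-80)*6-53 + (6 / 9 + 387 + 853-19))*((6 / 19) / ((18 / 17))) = -593912 / 399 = -1488.50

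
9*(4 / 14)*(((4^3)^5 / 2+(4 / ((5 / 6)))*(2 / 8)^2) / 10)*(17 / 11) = 821412495819 / 3850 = 213353895.02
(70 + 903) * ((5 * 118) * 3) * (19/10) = 3272199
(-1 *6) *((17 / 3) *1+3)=-52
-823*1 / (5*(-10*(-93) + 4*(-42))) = -823 / 3810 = -0.22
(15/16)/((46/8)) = 15/92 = 0.16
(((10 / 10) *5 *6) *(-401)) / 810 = -401 / 27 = -14.85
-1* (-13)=13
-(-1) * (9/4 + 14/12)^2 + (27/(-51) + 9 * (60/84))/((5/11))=2112163/85680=24.65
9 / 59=0.15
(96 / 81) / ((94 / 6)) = 32 / 423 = 0.08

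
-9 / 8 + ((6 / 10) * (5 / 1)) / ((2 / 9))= 99 / 8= 12.38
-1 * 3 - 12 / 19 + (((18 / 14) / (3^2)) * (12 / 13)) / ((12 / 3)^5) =-3.63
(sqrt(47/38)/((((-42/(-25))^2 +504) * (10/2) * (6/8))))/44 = 0.00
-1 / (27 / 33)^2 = -1.49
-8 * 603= -4824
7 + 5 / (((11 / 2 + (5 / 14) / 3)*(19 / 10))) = 8372 / 1121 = 7.47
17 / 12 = 1.42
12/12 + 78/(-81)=1/27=0.04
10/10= 1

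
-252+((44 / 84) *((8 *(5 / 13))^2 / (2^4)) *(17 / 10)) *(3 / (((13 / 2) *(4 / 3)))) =-3872703 / 15379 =-251.82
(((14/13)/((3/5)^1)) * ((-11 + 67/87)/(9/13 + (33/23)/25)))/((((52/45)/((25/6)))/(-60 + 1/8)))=536218046875/101409984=5287.63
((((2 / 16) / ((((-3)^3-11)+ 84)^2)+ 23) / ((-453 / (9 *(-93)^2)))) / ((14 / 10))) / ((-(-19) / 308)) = -555628409325 / 12141608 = -45762.34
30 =30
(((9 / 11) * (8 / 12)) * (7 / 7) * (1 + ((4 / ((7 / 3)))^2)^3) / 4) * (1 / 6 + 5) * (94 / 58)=4521993281 / 150120124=30.12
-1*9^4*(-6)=39366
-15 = -15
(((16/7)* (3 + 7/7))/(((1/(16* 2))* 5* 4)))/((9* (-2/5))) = -256/63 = -4.06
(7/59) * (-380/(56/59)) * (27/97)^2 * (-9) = 623295/18818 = 33.12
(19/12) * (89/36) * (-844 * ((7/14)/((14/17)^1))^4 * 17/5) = -506606397457/331914240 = -1526.32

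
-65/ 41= -1.59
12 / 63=4 / 21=0.19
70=70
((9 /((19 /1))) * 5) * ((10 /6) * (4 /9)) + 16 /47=5612 /2679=2.09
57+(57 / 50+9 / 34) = 24822 / 425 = 58.40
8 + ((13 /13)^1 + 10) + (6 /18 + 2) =64 /3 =21.33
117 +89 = 206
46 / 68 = 23 / 34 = 0.68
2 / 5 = 0.40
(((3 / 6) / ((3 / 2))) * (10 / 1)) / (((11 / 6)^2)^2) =4320 / 14641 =0.30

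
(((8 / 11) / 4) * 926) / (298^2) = 463 / 244211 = 0.00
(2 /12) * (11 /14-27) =-367 /84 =-4.37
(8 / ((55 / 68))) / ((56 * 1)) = 68 / 385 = 0.18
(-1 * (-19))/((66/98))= 931/33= 28.21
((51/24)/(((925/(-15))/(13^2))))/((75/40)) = -2873/925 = -3.11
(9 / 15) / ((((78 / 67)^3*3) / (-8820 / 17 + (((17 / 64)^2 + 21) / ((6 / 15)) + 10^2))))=-3067248144149 / 66088009728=-46.41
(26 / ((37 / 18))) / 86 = 234 / 1591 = 0.15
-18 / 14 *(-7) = 9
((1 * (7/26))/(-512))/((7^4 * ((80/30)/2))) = -3/18264064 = -0.00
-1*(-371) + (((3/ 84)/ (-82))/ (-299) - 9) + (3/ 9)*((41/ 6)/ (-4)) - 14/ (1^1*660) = 15351741956/ 42477435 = 361.41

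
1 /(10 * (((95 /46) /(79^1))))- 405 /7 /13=-27028 /43225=-0.63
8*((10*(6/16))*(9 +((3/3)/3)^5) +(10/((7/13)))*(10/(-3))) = -127640/567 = -225.11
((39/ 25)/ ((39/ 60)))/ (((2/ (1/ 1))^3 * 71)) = 3/ 710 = 0.00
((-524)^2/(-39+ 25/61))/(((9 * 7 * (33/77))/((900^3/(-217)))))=226113336000000/255409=885299014.52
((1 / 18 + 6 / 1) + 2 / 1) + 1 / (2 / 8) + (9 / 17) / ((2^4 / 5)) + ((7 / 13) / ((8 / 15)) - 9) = 4.23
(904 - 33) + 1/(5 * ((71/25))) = 61846/71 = 871.07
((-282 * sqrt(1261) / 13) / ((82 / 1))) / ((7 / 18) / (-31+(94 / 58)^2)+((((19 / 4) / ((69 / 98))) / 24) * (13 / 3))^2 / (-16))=21603991375872 * sqrt(1261) / 8692623855461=88.26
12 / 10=6 / 5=1.20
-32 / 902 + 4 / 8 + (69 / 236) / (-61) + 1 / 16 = 13562521 / 25970384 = 0.52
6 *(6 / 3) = 12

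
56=56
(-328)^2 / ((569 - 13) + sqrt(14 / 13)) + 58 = 505352442 / 2009377 - 53792 * sqrt(182) / 2009377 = 251.14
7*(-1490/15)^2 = 621628/9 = 69069.78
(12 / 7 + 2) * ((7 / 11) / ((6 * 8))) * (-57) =-2.81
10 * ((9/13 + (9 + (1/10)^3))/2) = 126013/2600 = 48.47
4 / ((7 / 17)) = 68 / 7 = 9.71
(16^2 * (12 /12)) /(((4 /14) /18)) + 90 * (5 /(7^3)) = 5532354 /343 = 16129.31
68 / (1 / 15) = 1020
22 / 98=11 / 49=0.22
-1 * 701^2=-491401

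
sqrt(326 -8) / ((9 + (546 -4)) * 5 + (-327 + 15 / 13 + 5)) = 13 * sqrt(318) / 31644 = 0.01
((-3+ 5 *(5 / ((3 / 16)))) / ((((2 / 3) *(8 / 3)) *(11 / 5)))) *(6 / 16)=17595 / 1408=12.50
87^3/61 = 658503/61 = 10795.13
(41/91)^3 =68921/753571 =0.09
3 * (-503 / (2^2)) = -1509 / 4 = -377.25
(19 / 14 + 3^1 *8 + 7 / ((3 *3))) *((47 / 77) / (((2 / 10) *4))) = 773855 / 38808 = 19.94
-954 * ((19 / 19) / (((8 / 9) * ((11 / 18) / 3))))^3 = -6844428639 / 42592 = -160697.52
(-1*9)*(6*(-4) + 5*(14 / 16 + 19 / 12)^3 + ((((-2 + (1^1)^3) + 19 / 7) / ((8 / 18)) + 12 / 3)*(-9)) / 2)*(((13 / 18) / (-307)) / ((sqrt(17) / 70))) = 93885545*sqrt(17) / 72147456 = 5.37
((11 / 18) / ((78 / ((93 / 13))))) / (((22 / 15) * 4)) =0.01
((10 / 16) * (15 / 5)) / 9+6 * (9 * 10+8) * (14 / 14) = 14117 / 24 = 588.21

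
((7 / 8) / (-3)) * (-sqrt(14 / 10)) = 7 * sqrt(35) / 120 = 0.35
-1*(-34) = 34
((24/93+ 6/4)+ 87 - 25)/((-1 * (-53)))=3953/3286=1.20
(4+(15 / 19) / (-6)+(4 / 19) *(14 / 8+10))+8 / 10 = 1357 / 190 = 7.14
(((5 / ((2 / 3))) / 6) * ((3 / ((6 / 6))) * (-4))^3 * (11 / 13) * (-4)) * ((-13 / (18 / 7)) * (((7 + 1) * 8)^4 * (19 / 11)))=-1071057469440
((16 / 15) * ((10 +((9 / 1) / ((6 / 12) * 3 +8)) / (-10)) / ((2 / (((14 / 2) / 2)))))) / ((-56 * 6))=-941 / 17100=-0.06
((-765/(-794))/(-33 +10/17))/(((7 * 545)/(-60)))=78030/166903961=0.00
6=6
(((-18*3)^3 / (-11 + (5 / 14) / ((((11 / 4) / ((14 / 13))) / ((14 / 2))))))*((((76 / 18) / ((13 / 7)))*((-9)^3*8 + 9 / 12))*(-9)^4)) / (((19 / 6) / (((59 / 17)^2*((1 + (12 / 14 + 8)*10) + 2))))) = -197154390460929996600 / 414137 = -476060797419525.41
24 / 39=8 / 13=0.62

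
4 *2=8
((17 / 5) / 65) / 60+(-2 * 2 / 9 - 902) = -52792949 / 58500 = -902.44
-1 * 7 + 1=-6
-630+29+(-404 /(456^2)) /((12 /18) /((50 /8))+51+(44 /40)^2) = -8172487453 /13598148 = -601.00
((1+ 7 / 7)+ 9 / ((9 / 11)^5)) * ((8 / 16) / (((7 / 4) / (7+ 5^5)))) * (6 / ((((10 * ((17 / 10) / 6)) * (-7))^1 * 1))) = -161632544 / 22491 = -7186.54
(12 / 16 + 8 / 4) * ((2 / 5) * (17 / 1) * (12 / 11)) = 20.40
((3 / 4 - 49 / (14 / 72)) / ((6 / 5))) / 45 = -4.65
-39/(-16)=39/16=2.44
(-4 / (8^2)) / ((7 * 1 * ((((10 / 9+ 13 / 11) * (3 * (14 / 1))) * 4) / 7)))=-33 / 203392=-0.00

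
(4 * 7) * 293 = 8204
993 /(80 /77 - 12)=-76461 /844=-90.59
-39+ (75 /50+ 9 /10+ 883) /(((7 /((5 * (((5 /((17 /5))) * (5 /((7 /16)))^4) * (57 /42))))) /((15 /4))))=161496881998713 /2000033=80747108.67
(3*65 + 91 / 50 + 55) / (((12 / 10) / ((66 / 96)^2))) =507837 / 5120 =99.19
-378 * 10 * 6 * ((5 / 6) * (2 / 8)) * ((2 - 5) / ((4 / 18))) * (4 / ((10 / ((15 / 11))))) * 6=2296350 / 11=208759.09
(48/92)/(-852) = -1/1633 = -0.00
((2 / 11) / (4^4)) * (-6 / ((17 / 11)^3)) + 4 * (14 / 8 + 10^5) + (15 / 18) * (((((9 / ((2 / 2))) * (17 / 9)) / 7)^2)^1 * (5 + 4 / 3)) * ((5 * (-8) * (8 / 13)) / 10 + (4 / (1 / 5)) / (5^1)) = 721154406095113 / 1802638656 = 400054.89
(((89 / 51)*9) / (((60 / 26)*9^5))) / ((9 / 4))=2314 / 45172485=0.00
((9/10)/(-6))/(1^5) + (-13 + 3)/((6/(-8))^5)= 204071/4860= 41.99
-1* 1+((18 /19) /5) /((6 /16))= -47 /95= -0.49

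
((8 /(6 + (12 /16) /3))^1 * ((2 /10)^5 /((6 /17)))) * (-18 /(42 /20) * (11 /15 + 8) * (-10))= 285056 /328125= 0.87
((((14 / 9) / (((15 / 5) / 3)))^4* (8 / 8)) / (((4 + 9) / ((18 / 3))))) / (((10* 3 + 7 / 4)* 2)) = 153664 / 3610737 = 0.04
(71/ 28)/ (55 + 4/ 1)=71/ 1652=0.04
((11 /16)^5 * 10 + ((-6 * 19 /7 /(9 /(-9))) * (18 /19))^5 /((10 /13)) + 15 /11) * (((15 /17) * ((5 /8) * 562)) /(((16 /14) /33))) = 6964896683538072256995 /684795625472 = 10170766903.98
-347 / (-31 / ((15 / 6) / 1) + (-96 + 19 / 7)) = 12145 / 3699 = 3.28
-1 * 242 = -242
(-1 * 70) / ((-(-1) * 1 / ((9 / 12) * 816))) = -42840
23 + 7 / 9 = 214 / 9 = 23.78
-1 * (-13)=13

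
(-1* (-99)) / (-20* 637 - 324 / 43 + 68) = -473 / 60580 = -0.01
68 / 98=34 / 49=0.69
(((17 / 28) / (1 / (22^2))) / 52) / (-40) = -2057 / 14560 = -0.14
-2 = -2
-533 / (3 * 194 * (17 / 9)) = -1599 / 3298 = -0.48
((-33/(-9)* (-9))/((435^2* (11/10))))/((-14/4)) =0.00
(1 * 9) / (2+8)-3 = -21 / 10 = -2.10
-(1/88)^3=-1/681472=-0.00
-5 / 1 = -5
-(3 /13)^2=-9 /169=-0.05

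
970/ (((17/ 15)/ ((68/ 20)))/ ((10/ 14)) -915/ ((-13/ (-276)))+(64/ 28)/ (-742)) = -491222550/ 9837460933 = -0.05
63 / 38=1.66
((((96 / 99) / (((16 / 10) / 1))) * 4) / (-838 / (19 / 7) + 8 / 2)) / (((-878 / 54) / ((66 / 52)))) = 684 / 1101451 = 0.00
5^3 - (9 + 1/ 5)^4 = -4399331/ 625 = -7038.93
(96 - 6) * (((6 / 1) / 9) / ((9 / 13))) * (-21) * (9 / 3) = -5460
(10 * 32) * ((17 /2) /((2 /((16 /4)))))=5440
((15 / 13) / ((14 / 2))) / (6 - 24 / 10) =25 / 546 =0.05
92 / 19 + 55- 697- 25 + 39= -11840 / 19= -623.16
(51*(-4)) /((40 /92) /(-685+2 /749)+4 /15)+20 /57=-342882087610 /447349737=-766.47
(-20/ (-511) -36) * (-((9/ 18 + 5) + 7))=229700/ 511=449.51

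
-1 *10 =-10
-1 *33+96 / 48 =-31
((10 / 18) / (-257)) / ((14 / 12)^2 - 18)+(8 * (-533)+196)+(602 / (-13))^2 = -50045018604 / 26016367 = -1923.60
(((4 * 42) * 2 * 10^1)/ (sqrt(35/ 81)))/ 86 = 432 * sqrt(35)/ 43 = 59.44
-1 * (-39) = 39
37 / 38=0.97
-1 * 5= -5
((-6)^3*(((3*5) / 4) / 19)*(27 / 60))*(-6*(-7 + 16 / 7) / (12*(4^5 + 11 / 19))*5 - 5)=95.70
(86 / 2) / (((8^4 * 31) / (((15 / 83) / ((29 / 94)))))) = 0.00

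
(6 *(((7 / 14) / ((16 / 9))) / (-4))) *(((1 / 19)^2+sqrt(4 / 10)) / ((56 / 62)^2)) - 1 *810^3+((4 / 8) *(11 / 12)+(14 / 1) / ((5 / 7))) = -144394129831119061 / 271703040 - 25947 *sqrt(10) / 250880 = -531440980.27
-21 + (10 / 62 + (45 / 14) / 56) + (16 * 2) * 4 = 2605843 / 24304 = 107.22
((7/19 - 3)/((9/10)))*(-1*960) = 2807.02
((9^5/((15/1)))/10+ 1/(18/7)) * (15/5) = 88661/75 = 1182.15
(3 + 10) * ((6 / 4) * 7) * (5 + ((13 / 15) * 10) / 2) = 1274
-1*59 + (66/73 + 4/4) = -57.10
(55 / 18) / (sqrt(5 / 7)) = 11 * sqrt(35) / 18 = 3.62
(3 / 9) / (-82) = -1 / 246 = -0.00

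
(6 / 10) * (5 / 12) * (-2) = -0.50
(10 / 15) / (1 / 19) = 38 / 3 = 12.67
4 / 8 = 1 / 2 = 0.50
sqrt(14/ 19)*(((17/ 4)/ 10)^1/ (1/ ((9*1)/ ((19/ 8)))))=153*sqrt(266)/ 1805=1.38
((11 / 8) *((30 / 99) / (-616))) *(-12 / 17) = 0.00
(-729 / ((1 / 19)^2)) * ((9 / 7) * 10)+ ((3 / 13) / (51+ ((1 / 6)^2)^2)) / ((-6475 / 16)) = -18825393937636458 / 5563714975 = -3383601.43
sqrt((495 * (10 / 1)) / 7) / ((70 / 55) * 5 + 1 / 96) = 15840 * sqrt(154) / 47117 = 4.17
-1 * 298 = -298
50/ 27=1.85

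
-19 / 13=-1.46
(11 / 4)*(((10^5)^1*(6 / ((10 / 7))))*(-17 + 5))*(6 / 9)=-9240000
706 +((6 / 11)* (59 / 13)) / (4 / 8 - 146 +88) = 11609462 / 16445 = 705.96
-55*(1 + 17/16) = -1815/16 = -113.44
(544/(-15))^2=295936/225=1315.27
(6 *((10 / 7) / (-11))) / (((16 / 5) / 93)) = -6975 / 308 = -22.65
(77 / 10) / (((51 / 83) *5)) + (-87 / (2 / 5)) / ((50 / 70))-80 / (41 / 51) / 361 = -5704208642 / 18871275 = -302.27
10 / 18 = 5 / 9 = 0.56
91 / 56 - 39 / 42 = 39 / 56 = 0.70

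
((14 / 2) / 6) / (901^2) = 0.00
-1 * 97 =-97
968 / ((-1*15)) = -968 / 15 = -64.53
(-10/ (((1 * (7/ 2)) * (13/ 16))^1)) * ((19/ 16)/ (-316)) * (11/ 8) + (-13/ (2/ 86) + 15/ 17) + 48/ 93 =-16899695557/ 30308824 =-557.58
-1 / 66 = -0.02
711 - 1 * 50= 661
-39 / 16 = -2.44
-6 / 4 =-3 / 2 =-1.50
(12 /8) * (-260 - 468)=-1092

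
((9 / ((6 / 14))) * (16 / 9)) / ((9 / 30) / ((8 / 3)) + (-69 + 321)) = 8960 / 60507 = 0.15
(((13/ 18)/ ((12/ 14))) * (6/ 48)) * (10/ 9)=455/ 3888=0.12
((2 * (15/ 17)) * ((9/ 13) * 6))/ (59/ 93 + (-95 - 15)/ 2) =-37665/ 279344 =-0.13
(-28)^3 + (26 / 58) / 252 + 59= -159994031 / 7308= -21893.00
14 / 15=0.93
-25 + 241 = 216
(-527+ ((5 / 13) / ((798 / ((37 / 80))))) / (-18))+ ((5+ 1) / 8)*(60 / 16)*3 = -1549315441 / 2987712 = -518.56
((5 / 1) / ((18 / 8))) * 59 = 1180 / 9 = 131.11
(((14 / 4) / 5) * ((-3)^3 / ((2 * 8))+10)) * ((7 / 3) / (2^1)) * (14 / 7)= 6517 / 480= 13.58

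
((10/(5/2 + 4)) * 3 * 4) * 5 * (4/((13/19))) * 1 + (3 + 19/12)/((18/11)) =19801445/36504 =542.45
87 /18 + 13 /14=121 /21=5.76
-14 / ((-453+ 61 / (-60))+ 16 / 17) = 14280 / 462137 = 0.03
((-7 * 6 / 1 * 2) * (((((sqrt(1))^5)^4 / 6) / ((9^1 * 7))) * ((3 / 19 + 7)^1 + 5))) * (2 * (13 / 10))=-2002 / 285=-7.02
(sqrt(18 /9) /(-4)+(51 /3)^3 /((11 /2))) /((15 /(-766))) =-7526716 /165+383 * sqrt(2) /30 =-45598.41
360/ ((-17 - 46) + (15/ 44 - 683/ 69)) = -218592/ 44057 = -4.96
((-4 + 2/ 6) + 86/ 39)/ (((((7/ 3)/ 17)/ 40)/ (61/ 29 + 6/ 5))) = -3713208/ 2639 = -1407.05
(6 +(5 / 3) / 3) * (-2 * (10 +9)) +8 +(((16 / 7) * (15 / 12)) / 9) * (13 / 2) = -5020 / 21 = -239.05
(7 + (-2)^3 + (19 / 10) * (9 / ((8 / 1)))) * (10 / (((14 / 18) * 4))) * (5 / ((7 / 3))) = 1755 / 224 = 7.83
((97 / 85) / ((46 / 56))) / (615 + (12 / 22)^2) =328636 / 145551705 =0.00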